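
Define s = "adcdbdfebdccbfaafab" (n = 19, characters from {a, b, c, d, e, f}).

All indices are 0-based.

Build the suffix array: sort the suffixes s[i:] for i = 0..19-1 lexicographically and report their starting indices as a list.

[14, 17, 0, 15, 18, 8, 4, 12, 11, 10, 2, 3, 9, 1, 5, 7, 13, 16, 6]

sorted suffixes:
  #0 SA[0]=14  'aafab'
  #1 SA[1]=17  'ab'
  #2 SA[2]=0  'adcdbdfebdccbfaafab'
  #3 SA[3]=15  'afab'
  #4 SA[4]=18  'b'
  #5 SA[5]=8  'bdccbfaafab'
  #6 SA[6]=4  'bdfebdccbfaafab'
  #7 SA[7]=12  'bfaafab'
  #8 SA[8]=11  'cbfaafab'
  #9 SA[9]=10  'ccbfaafab'
  #10 SA[10]=2  'cdbdfebdccbfaafab'
  #11 SA[11]=3  'dbdfebdccbfaafab'
  #12 SA[12]=9  'dccbfaafab'
  #13 SA[13]=1  'dcdbdfebdccbfaafab'
  #14 SA[14]=5  'dfebdccbfaafab'
  #15 SA[15]=7  'ebdccbfaafab'
  #16 SA[16]=13  'faafab'
  #17 SA[17]=16  'fab'
  #18 SA[18]=6  'febdccbfaafab'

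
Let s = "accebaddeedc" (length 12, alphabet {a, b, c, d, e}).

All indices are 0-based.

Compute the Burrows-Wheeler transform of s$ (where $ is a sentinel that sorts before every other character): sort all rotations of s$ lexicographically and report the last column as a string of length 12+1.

rank  rotation       last
    0  $accebaddeedc  c
    1  accebaddeedc$  $
    2  addeedc$acceb  b
    3  baddeedc$acce  e
    4  c$accebaddeed  d
    5  ccebaddeedc$a  a
    6  cebaddeedc$ac  c
    7  dc$accebaddee  e
    8  ddeedc$acceba  a
    9  deedc$accebad  d
   10  ebaddeedc$acc  c
   11  edc$accebadde  e
   12  eedc$accebadd  d

c$bedaceadced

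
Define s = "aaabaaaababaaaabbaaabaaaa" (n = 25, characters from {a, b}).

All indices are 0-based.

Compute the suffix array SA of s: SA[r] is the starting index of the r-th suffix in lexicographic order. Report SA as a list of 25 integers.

[24, 23, 22, 21, 4, 11, 17, 0, 5, 12, 18, 1, 6, 13, 19, 2, 9, 7, 14, 20, 3, 10, 16, 8, 15]

rank→(start, suffix):
  0 → (24, 'a')
  1 → (23, 'aa')
  2 → (22, 'aaa')
  3 → (21, 'aaaa')
  4 → (4, 'aaaababaaaabbaaabaaaa')
  5 → (11, 'aaaabbaaabaaaa')
  6 → (17, 'aaabaaaa')
  7 → (0, 'aaabaaaababaaaabbaaabaaaa')
  8 → (5, 'aaababaaaabbaaabaaaa')
  9 → (12, 'aaabbaaabaaaa')
  10 → (18, 'aabaaaa')
  11 → (1, 'aabaaaababaaaabbaaabaaaa')
  12 → (6, 'aababaaaabbaaabaaaa')
  13 → (13, 'aabbaaabaaaa')
  14 → (19, 'abaaaa')
  15 → (2, 'abaaaababaaaabbaaabaaaa')
  16 → (9, 'abaaaabbaaabaaaa')
  17 → (7, 'ababaaaabbaaabaaaa')
  18 → (14, 'abbaaabaaaa')
  19 → (20, 'baaaa')
  20 → (3, 'baaaababaaaabbaaabaaaa')
  21 → (10, 'baaaabbaaabaaaa')
  22 → (16, 'baaabaaaa')
  23 → (8, 'babaaaabbaaabaaaa')
  24 → (15, 'bbaaabaaaa')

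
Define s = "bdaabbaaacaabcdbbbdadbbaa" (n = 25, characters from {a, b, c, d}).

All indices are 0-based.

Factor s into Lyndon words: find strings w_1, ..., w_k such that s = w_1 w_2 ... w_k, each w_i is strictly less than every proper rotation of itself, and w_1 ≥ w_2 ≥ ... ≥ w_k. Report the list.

["bd", "aabb", "aaacaabcdbbbdadbb", "a", "a"]

emit factor 1: 'bd' (i=0, period=2)
emit factor 2: 'aabb' (i=2, period=4)
emit factor 3: 'aaacaabcdbbbdadbb' (i=6, period=17)
emit factor 4: 'a' (i=23, period=1)
emit factor 5: 'a' (i=24, period=1)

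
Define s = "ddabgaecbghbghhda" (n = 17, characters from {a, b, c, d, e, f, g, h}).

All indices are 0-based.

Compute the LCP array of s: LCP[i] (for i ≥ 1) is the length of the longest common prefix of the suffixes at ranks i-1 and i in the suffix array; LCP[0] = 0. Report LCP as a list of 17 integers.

rank | idx | suffix
   0 |  16 | a
   1 |   2 | abgaecbghbghhda
   2 |   5 | aecbghbghhda
   3 |   3 | bgaecbghbghhda
   4 |   8 | bghbghhda
   5 |  11 | bghhda
   6 |   7 | cbghbghhda
   7 |  15 | da
   8 |   1 | dabgaecbghbghhda
   9 |   0 | ddabgaecbghbghhda
  10 |   6 | ecbghbghhda
  11 |   4 | gaecbghbghhda
  12 |   9 | ghbghhda
  13 |  12 | ghhda
  14 |  10 | hbghhda
  15 |  14 | hda
  16 |  13 | hhda

SA = [16, 2, 5, 3, 8, 11, 7, 15, 1, 0, 6, 4, 9, 12, 10, 14, 13]
rank  pair      lcp
   1  s[16:],s[2:]  1  'a'
   2  s[2:],s[5:]  1  'a'
   3  s[5:],s[3:]  0  ''
   4  s[3:],s[8:]  2  'bg'
   5  s[8:],s[11:]  3  'bgh'
   6  s[11:],s[7:]  0  ''
   7  s[7:],s[15:]  0  ''
   8  s[15:],s[1:]  2  'da'
   9  s[1:],s[0:]  1  'd'
  10  s[0:],s[6:]  0  ''
  11  s[6:],s[4:]  0  ''
  12  s[4:],s[9:]  1  'g'
  13  s[9:],s[12:]  2  'gh'
  14  s[12:],s[10:]  0  ''
  15  s[10:],s[14:]  1  'h'
  16  s[14:],s[13:]  1  'h'

[0, 1, 1, 0, 2, 3, 0, 0, 2, 1, 0, 0, 1, 2, 0, 1, 1]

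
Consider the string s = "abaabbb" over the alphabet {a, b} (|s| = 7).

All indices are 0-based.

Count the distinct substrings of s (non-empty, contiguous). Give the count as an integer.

21

rank→(start, suffix):
  0 → (2, 'aabbb')
  1 → (0, 'abaabbb')
  2 → (3, 'abbb')
  3 → (6, 'b')
  4 → (1, 'baabbb')
  5 → (5, 'bb')
  6 → (4, 'bbb')

SA = [2, 0, 3, 6, 1, 5, 4]
rank  pair      lcp
   1  s[2:],s[0:]  1  'a'
   2  s[0:],s[3:]  2  'ab'
   3  s[3:],s[6:]  0  ''
   4  s[6:],s[1:]  1  'b'
   5  s[1:],s[5:]  1  'b'
   6  s[5:],s[4:]  2  'bb'

n(n+1)/2 = 7·8/2 = 28
Σ LCP = 0 + 1 + 2 + 0 + 1 + 1 + 2 = 7
distinct = 28 − 7 = 21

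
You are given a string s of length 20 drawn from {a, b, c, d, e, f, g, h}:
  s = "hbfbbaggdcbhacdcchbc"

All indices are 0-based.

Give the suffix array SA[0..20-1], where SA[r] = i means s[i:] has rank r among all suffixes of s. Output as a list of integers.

[12, 5, 4, 3, 18, 1, 10, 19, 9, 15, 13, 16, 8, 14, 2, 7, 6, 11, 17, 0]

rank→(start, suffix):
  0 → (12, 'acdcchbc')
  1 → (5, 'aggdcbhacdcchbc')
  2 → (4, 'baggdcbhacdcchbc')
  3 → (3, 'bbaggdcbhacdcchbc')
  4 → (18, 'bc')
  5 → (1, 'bfbbaggdcbhacdcchbc')
  6 → (10, 'bhacdcchbc')
  7 → (19, 'c')
  8 → (9, 'cbhacdcchbc')
  9 → (15, 'cchbc')
  10 → (13, 'cdcchbc')
  11 → (16, 'chbc')
  12 → (8, 'dcbhacdcchbc')
  13 → (14, 'dcchbc')
  14 → (2, 'fbbaggdcbhacdcchbc')
  15 → (7, 'gdcbhacdcchbc')
  16 → (6, 'ggdcbhacdcchbc')
  17 → (11, 'hacdcchbc')
  18 → (17, 'hbc')
  19 → (0, 'hbfbbaggdcbhacdcchbc')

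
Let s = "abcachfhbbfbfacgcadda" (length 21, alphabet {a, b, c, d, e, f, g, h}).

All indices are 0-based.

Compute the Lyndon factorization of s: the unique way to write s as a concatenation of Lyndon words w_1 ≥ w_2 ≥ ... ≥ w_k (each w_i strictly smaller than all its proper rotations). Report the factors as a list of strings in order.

["abcachfhbbfbfacgcadd", "a"]

emit factor 1: 'abcachfhbbfbfacgcadd' (i=0, period=20)
emit factor 2: 'a' (i=20, period=1)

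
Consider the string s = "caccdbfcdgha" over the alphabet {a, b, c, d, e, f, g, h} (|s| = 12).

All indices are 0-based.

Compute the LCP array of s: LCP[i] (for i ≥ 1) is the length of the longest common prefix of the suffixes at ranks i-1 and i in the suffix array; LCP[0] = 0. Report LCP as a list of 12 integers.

sorted suffixes:
  #0 SA[0]=11  'a'
  #1 SA[1]=1  'accdbfcdgha'
  #2 SA[2]=5  'bfcdgha'
  #3 SA[3]=0  'caccdbfcdgha'
  #4 SA[4]=2  'ccdbfcdgha'
  #5 SA[5]=3  'cdbfcdgha'
  #6 SA[6]=7  'cdgha'
  #7 SA[7]=4  'dbfcdgha'
  #8 SA[8]=8  'dgha'
  #9 SA[9]=6  'fcdgha'
  #10 SA[10]=9  'gha'
  #11 SA[11]=10  'ha'

SA = [11, 1, 5, 0, 2, 3, 7, 4, 8, 6, 9, 10]
[i] adj suffixes → lcp
  [1] 11/1 → 1 ('a')
  [2] 1/5 → 0 ('')
  [3] 5/0 → 0 ('')
  [4] 0/2 → 1 ('c')
  [5] 2/3 → 1 ('c')
  [6] 3/7 → 2 ('cd')
  [7] 7/4 → 0 ('')
  [8] 4/8 → 1 ('d')
  [9] 8/6 → 0 ('')
  [10] 6/9 → 0 ('')
  [11] 9/10 → 0 ('')

[0, 1, 0, 0, 1, 1, 2, 0, 1, 0, 0, 0]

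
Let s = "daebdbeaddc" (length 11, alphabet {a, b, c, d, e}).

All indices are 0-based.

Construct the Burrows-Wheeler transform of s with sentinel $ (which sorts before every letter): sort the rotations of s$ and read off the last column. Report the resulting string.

cededd$bdaba

rank  rotation      last
    0  $daebdbeaddc  c
    1  addc$daebdbe  e
    2  aebdbeaddc$d  d
    3  bdbeaddc$dae  e
    4  beaddc$daebd  d
    5  c$daebdbeadd  d
    6  daebdbeaddc$  $
    7  dbeaddc$daeb  b
    8  dc$daebdbead  d
    9  ddc$daebdbea  a
   10  eaddc$daebdb  b
   11  ebdbeaddc$da  a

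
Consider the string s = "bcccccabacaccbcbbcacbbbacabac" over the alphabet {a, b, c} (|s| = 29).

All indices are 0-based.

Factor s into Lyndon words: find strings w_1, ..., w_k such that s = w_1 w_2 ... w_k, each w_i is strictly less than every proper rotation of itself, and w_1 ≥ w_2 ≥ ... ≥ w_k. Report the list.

["bccccc", "abacaccbcbbcacbbbac", "abac"]

emit factor 1: 'bccccc' (i=0, period=6)
emit factor 2: 'abacaccbcbbcacbbbac' (i=6, period=19)
emit factor 3: 'abac' (i=25, period=4)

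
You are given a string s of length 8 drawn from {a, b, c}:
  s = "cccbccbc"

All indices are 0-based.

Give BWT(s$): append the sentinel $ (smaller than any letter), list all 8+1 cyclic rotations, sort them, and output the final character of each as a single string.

cccbccbc$

rank  rotation   last
    0  $cccbccbc  c
    1  bc$cccbcc  c
    2  bccbc$ccc  c
    3  c$cccbccb  b
    4  cbc$cccbc  c
    5  cbccbc$cc  c
    6  ccbc$cccb  b
    7  ccbccbc$c  c
    8  cccbccbc$  $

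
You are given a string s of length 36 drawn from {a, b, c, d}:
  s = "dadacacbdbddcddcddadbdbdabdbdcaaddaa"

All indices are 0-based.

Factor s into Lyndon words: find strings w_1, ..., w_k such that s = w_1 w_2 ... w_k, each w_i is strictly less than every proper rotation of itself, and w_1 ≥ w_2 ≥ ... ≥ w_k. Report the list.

emit factor 1: 'd' (i=0, period=1)
emit factor 2: 'ad' (i=1, period=2)
emit factor 3: 'acacbdbddcddcddadbdbd' (i=3, period=21)
emit factor 4: 'abdbdc' (i=24, period=6)
emit factor 5: 'aadd' (i=30, period=4)
emit factor 6: 'a' (i=34, period=1)
emit factor 7: 'a' (i=35, period=1)

["d", "ad", "acacbdbddcddcddadbdbd", "abdbdc", "aadd", "a", "a"]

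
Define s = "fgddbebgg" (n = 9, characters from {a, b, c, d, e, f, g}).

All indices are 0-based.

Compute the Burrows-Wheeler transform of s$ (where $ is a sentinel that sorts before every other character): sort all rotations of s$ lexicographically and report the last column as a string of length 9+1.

gdedgb$gfb

rank  rotation    last
    0  $fgddbebgg  g
    1  bebgg$fgdd  d
    2  bgg$fgddbe  e
    3  dbebgg$fgd  d
    4  ddbebgg$fg  g
    5  ebgg$fgddb  b
    6  fgddbebgg$  $
    7  g$fgddbebg  g
    8  gddbebgg$f  f
    9  gg$fgddbeb  b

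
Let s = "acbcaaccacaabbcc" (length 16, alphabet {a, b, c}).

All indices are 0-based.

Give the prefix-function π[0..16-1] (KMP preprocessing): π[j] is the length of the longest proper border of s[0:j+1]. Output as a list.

π[0] = 0
j=1 s[j]='c': π[1]=0 (border '')
j=2 s[j]='b': π[2]=0 (border '')
j=3 s[j]='c': π[3]=0 (border '')
j=4 s[j]='a': π[4]=1 (border 'a')
j=5 s[j]='a': k: 1→0; π[5]=1 (border 'a')
j=6 s[j]='c': π[6]=2 (border 'ac')
j=7 s[j]='c': k: 2→0; π[7]=0 (border '')
j=8 s[j]='a': π[8]=1 (border 'a')
j=9 s[j]='c': π[9]=2 (border 'ac')
j=10 s[j]='a': k: 2→0; π[10]=1 (border 'a')
j=11 s[j]='a': k: 1→0; π[11]=1 (border 'a')
j=12 s[j]='b': k: 1→0; π[12]=0 (border '')
j=13 s[j]='b': π[13]=0 (border '')
j=14 s[j]='c': π[14]=0 (border '')
j=15 s[j]='c': π[15]=0 (border '')

[0, 0, 0, 0, 1, 1, 2, 0, 1, 2, 1, 1, 0, 0, 0, 0]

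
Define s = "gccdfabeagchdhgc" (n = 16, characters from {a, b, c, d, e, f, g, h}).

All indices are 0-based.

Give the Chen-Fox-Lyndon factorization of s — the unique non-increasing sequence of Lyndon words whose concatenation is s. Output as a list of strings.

["g", "ccdf", "abeagchdhgc"]

emit factor 1: 'g' (i=0, period=1)
emit factor 2: 'ccdf' (i=1, period=4)
emit factor 3: 'abeagchdhgc' (i=5, period=11)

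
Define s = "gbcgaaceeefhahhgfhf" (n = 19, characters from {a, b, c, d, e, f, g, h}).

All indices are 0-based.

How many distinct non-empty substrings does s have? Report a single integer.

sorted suffixes:
  #0 SA[0]=4  'aaceeefhahhgfhf'
  #1 SA[1]=5  'aceeefhahhgfhf'
  #2 SA[2]=12  'ahhgfhf'
  #3 SA[3]=1  'bcgaaceeefhahhgfhf'
  #4 SA[4]=6  'ceeefhahhgfhf'
  #5 SA[5]=2  'cgaaceeefhahhgfhf'
  #6 SA[6]=7  'eeefhahhgfhf'
  #7 SA[7]=8  'eefhahhgfhf'
  #8 SA[8]=9  'efhahhgfhf'
  #9 SA[9]=18  'f'
  #10 SA[10]=10  'fhahhgfhf'
  #11 SA[11]=16  'fhf'
  #12 SA[12]=3  'gaaceeefhahhgfhf'
  #13 SA[13]=0  'gbcgaaceeefhahhgfhf'
  #14 SA[14]=15  'gfhf'
  #15 SA[15]=11  'hahhgfhf'
  #16 SA[16]=17  'hf'
  #17 SA[17]=14  'hgfhf'
  #18 SA[18]=13  'hhgfhf'

SA = [4, 5, 12, 1, 6, 2, 7, 8, 9, 18, 10, 16, 3, 0, 15, 11, 17, 14, 13]
[i] adj suffixes → lcp
  [1] 4/5 → 1 ('a')
  [2] 5/12 → 1 ('a')
  [3] 12/1 → 0 ('')
  [4] 1/6 → 0 ('')
  [5] 6/2 → 1 ('c')
  [6] 2/7 → 0 ('')
  [7] 7/8 → 2 ('ee')
  [8] 8/9 → 1 ('e')
  [9] 9/18 → 0 ('')
  [10] 18/10 → 1 ('f')
  [11] 10/16 → 2 ('fh')
  [12] 16/3 → 0 ('')
  [13] 3/0 → 1 ('g')
  [14] 0/15 → 1 ('g')
  [15] 15/11 → 0 ('')
  [16] 11/17 → 1 ('h')
  [17] 17/14 → 1 ('h')
  [18] 14/13 → 1 ('h')

n(n+1)/2 = 19·20/2 = 190
Σ LCP = 0 + 1 + 1 + 0 + 0 + 1 + 0 + 2 + 1 + 0 + 1 + 2 + 0 + 1 + 1 + 0 + 1 + 1 + 1 = 14
distinct = 190 − 14 = 176

176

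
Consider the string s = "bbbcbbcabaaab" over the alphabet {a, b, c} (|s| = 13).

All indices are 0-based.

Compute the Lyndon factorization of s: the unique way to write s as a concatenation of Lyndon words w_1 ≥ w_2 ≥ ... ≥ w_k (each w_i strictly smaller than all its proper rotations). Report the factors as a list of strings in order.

emit factor 1: 'bbbcbbc' (i=0, period=7)
emit factor 2: 'ab' (i=7, period=2)
emit factor 3: 'aaab' (i=9, period=4)

["bbbcbbc", "ab", "aaab"]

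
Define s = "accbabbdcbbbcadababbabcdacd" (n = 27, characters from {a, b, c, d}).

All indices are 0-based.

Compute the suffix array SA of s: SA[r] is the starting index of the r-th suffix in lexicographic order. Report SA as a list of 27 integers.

[15, 17, 4, 20, 0, 24, 13, 16, 3, 19, 18, 9, 10, 5, 11, 21, 6, 12, 2, 8, 1, 25, 22, 26, 14, 23, 7]

sorted suffixes:
  #0 SA[0]=15  'ababbabcdacd'
  #1 SA[1]=17  'abbabcdacd'
  #2 SA[2]=4  'abbdcbbbcadababbabcdacd'
  #3 SA[3]=20  'abcdacd'
  #4 SA[4]=0  'accbabbdcbbbcadababbabcdacd'
  #5 SA[5]=24  'acd'
  #6 SA[6]=13  'adababbabcdacd'
  #7 SA[7]=16  'babbabcdacd'
  #8 SA[8]=3  'babbdcbbbcadababbabcdacd'
  #9 SA[9]=19  'babcdacd'
  #10 SA[10]=18  'bbabcdacd'
  #11 SA[11]=9  'bbbcadababbabcdacd'
  #12 SA[12]=10  'bbcadababbabcdacd'
  #13 SA[13]=5  'bbdcbbbcadababbabcdacd'
  #14 SA[14]=11  'bcadababbabcdacd'
  #15 SA[15]=21  'bcdacd'
  #16 SA[16]=6  'bdcbbbcadababbabcdacd'
  #17 SA[17]=12  'cadababbabcdacd'
  #18 SA[18]=2  'cbabbdcbbbcadababbabcdacd'
  #19 SA[19]=8  'cbbbcadababbabcdacd'
  #20 SA[20]=1  'ccbabbdcbbbcadababbabcdacd'
  #21 SA[21]=25  'cd'
  #22 SA[22]=22  'cdacd'
  #23 SA[23]=26  'd'
  #24 SA[24]=14  'dababbabcdacd'
  #25 SA[25]=23  'dacd'
  #26 SA[26]=7  'dcbbbcadababbabcdacd'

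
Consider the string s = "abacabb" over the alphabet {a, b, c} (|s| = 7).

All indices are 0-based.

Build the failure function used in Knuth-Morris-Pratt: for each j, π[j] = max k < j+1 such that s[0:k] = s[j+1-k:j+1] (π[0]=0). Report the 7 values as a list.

[0, 0, 1, 0, 1, 2, 0]

π[0] = 0
j=1 s[j]='b': π[1]=0 (border '')
j=2 s[j]='a': π[2]=1 (border 'a')
j=3 s[j]='c': k: 1→0; π[3]=0 (border '')
j=4 s[j]='a': π[4]=1 (border 'a')
j=5 s[j]='b': π[5]=2 (border 'ab')
j=6 s[j]='b': k: 2→0; π[6]=0 (border '')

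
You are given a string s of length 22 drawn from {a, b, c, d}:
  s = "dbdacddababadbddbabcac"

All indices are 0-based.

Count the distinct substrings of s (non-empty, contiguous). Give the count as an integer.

222

sorted suffixes:
  #0 SA[0]=7  'ababadbddbabcac'
  #1 SA[1]=9  'abadbddbabcac'
  #2 SA[2]=17  'abcac'
  #3 SA[3]=20  'ac'
  #4 SA[4]=3  'acddababadbddbabcac'
  #5 SA[5]=11  'adbddbabcac'
  #6 SA[6]=8  'babadbddbabcac'
  #7 SA[7]=16  'babcac'
  #8 SA[8]=10  'badbddbabcac'
  #9 SA[9]=18  'bcac'
  #10 SA[10]=1  'bdacddababadbddbabcac'
  #11 SA[11]=13  'bddbabcac'
  #12 SA[12]=21  'c'
  #13 SA[13]=19  'cac'
  #14 SA[14]=4  'cddababadbddbabcac'
  #15 SA[15]=6  'dababadbddbabcac'
  #16 SA[16]=2  'dacddababadbddbabcac'
  #17 SA[17]=15  'dbabcac'
  #18 SA[18]=0  'dbdacddababadbddbabcac'
  #19 SA[19]=12  'dbddbabcac'
  #20 SA[20]=5  'ddababadbddbabcac'
  #21 SA[21]=14  'ddbabcac'

SA = [7, 9, 17, 20, 3, 11, 8, 16, 10, 18, 1, 13, 21, 19, 4, 6, 2, 15, 0, 12, 5, 14]
i: (SA[i-1],SA[i]) lcp shared
  1: (7,9) 3 'aba'
  2: (9,17) 2 'ab'
  3: (17,20) 1 'a'
  4: (20,3) 2 'ac'
  5: (3,11) 1 'a'
  6: (11,8) 0 ''
  7: (8,16) 3 'bab'
  8: (16,10) 2 'ba'
  9: (10,18) 1 'b'
  10: (18,1) 1 'b'
  11: (1,13) 2 'bd'
  12: (13,21) 0 ''
  13: (21,19) 1 'c'
  14: (19,4) 1 'c'
  15: (4,6) 0 ''
  16: (6,2) 2 'da'
  17: (2,15) 1 'd'
  18: (15,0) 2 'db'
  19: (0,12) 3 'dbd'
  20: (12,5) 1 'd'
  21: (5,14) 2 'dd'

n(n+1)/2 = 22·23/2 = 253
Σ LCP = 0 + 3 + 2 + 1 + 2 + 1 + 0 + 3 + 2 + 1 + 1 + 2 + 0 + 1 + 1 + 0 + 2 + 1 + 2 + 3 + 1 + 2 = 31
distinct = 253 − 31 = 222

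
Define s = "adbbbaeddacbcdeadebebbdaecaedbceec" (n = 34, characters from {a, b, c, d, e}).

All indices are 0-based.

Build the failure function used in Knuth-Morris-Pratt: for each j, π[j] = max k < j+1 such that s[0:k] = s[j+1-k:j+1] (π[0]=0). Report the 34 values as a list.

[0, 0, 0, 0, 0, 1, 0, 0, 0, 1, 0, 0, 0, 0, 0, 1, 2, 0, 0, 0, 0, 0, 0, 1, 0, 0, 1, 0, 0, 0, 0, 0, 0, 0]

π[0] = 0
j=1 s[j]='d': π[1]=0 (border '')
j=2 s[j]='b': π[2]=0 (border '')
j=3 s[j]='b': π[3]=0 (border '')
j=4 s[j]='b': π[4]=0 (border '')
j=5 s[j]='a': π[5]=1 (border 'a')
j=6 s[j]='e': k: 1→0; π[6]=0 (border '')
j=7 s[j]='d': π[7]=0 (border '')
j=8 s[j]='d': π[8]=0 (border '')
j=9 s[j]='a': π[9]=1 (border 'a')
j=10 s[j]='c': k: 1→0; π[10]=0 (border '')
j=11 s[j]='b': π[11]=0 (border '')
j=12 s[j]='c': π[12]=0 (border '')
j=13 s[j]='d': π[13]=0 (border '')
j=14 s[j]='e': π[14]=0 (border '')
j=15 s[j]='a': π[15]=1 (border 'a')
j=16 s[j]='d': π[16]=2 (border 'ad')
j=17 s[j]='e': k: 2→0; π[17]=0 (border '')
j=18 s[j]='b': π[18]=0 (border '')
j=19 s[j]='e': π[19]=0 (border '')
j=20 s[j]='b': π[20]=0 (border '')
j=21 s[j]='b': π[21]=0 (border '')
j=22 s[j]='d': π[22]=0 (border '')
j=23 s[j]='a': π[23]=1 (border 'a')
j=24 s[j]='e': k: 1→0; π[24]=0 (border '')
j=25 s[j]='c': π[25]=0 (border '')
j=26 s[j]='a': π[26]=1 (border 'a')
j=27 s[j]='e': k: 1→0; π[27]=0 (border '')
j=28 s[j]='d': π[28]=0 (border '')
j=29 s[j]='b': π[29]=0 (border '')
j=30 s[j]='c': π[30]=0 (border '')
j=31 s[j]='e': π[31]=0 (border '')
j=32 s[j]='e': π[32]=0 (border '')
j=33 s[j]='c': π[33]=0 (border '')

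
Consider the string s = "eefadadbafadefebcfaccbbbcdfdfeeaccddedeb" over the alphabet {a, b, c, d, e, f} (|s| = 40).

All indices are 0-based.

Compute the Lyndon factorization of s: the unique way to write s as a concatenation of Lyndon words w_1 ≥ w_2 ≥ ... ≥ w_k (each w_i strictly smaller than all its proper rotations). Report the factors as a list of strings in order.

["eef", "adadbafadefebcf", "accbbbcdfdfeeaccddedeb"]

emit factor 1: 'eef' (i=0, period=3)
emit factor 2: 'adadbafadefebcf' (i=3, period=15)
emit factor 3: 'accbbbcdfdfeeaccddedeb' (i=18, period=22)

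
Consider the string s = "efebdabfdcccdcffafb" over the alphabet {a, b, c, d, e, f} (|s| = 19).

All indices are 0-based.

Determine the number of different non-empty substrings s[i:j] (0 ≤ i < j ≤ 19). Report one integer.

175

rank→(start, suffix):
  0 → (5, 'abfdcccdcffafb')
  1 → (16, 'afb')
  2 → (18, 'b')
  3 → (3, 'bdabfdcccdcffafb')
  4 → (6, 'bfdcccdcffafb')
  5 → (9, 'cccdcffafb')
  6 → (10, 'ccdcffafb')
  7 → (11, 'cdcffafb')
  8 → (13, 'cffafb')
  9 → (4, 'dabfdcccdcffafb')
  10 → (8, 'dcccdcffafb')
  11 → (12, 'dcffafb')
  12 → (2, 'ebdabfdcccdcffafb')
  13 → (0, 'efebdabfdcccdcffafb')
  14 → (15, 'fafb')
  15 → (17, 'fb')
  16 → (7, 'fdcccdcffafb')
  17 → (1, 'febdabfdcccdcffafb')
  18 → (14, 'ffafb')

SA = [5, 16, 18, 3, 6, 9, 10, 11, 13, 4, 8, 12, 2, 0, 15, 17, 7, 1, 14]
[i] adj suffixes → lcp
  [1] 5/16 → 1 ('a')
  [2] 16/18 → 0 ('')
  [3] 18/3 → 1 ('b')
  [4] 3/6 → 1 ('b')
  [5] 6/9 → 0 ('')
  [6] 9/10 → 2 ('cc')
  [7] 10/11 → 1 ('c')
  [8] 11/13 → 1 ('c')
  [9] 13/4 → 0 ('')
  [10] 4/8 → 1 ('d')
  [11] 8/12 → 2 ('dc')
  [12] 12/2 → 0 ('')
  [13] 2/0 → 1 ('e')
  [14] 0/15 → 0 ('')
  [15] 15/17 → 1 ('f')
  [16] 17/7 → 1 ('f')
  [17] 7/1 → 1 ('f')
  [18] 1/14 → 1 ('f')

n(n+1)/2 = 19·20/2 = 190
Σ LCP = 0 + 1 + 0 + 1 + 1 + 0 + 2 + 1 + 1 + 0 + 1 + 2 + 0 + 1 + 0 + 1 + 1 + 1 + 1 = 15
distinct = 190 − 15 = 175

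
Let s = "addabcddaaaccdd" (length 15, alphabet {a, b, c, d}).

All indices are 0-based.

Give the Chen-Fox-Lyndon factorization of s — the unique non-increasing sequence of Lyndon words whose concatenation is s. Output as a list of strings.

emit factor 1: 'add' (i=0, period=3)
emit factor 2: 'abcdd' (i=3, period=5)
emit factor 3: 'aaaccdd' (i=8, period=7)

["add", "abcdd", "aaaccdd"]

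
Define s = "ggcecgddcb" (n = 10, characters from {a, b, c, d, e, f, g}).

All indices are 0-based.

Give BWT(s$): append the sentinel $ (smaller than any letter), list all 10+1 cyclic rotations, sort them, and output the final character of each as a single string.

bcdgedgcgc$

rank  rotation     last
    0  $ggcecgddcb  b
    1  b$ggcecgddc  c
    2  cb$ggcecgdd  d
    3  cecgddcb$gg  g
    4  cgddcb$ggce  e
    5  dcb$ggcecgd  d
    6  ddcb$ggcecg  g
    7  ecgddcb$ggc  c
    8  gcecgddcb$g  g
    9  gddcb$ggcec  c
   10  ggcecgddcb$  $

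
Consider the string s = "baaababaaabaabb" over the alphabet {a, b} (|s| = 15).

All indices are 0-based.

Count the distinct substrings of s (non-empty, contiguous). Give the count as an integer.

83

rank→(start, suffix):
  0 → (7, 'aaabaabb')
  1 → (1, 'aaababaaabaabb')
  2 → (8, 'aabaabb')
  3 → (2, 'aababaaabaabb')
  4 → (11, 'aabb')
  5 → (5, 'abaaabaabb')
  6 → (9, 'abaabb')
  7 → (3, 'ababaaabaabb')
  8 → (12, 'abb')
  9 → (14, 'b')
  10 → (6, 'baaabaabb')
  11 → (0, 'baaababaaabaabb')
  12 → (10, 'baabb')
  13 → (4, 'babaaabaabb')
  14 → (13, 'bb')

SA = [7, 1, 8, 2, 11, 5, 9, 3, 12, 14, 6, 0, 10, 4, 13]
rank  pair      lcp
   1  s[7:],s[1:]  5  'aaaba'
   2  s[1:],s[8:]  2  'aa'
   3  s[8:],s[2:]  4  'aaba'
   4  s[2:],s[11:]  3  'aab'
   5  s[11:],s[5:]  1  'a'
   6  s[5:],s[9:]  4  'abaa'
   7  s[9:],s[3:]  3  'aba'
   8  s[3:],s[12:]  2  'ab'
   9  s[12:],s[14:]  0  ''
  10  s[14:],s[6:]  1  'b'
  11  s[6:],s[0:]  6  'baaaba'
  12  s[0:],s[10:]  3  'baa'
  13  s[10:],s[4:]  2  'ba'
  14  s[4:],s[13:]  1  'b'

n(n+1)/2 = 15·16/2 = 120
Σ LCP = 0 + 5 + 2 + 4 + 3 + 1 + 4 + 3 + 2 + 0 + 1 + 6 + 3 + 2 + 1 = 37
distinct = 120 − 37 = 83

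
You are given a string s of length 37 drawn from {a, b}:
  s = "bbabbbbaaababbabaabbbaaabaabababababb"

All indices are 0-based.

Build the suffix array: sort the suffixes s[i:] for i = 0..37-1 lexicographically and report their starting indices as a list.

[21, 7, 22, 25, 8, 16, 23, 14, 26, 28, 30, 32, 9, 34, 11, 17, 2, 36, 20, 6, 24, 15, 13, 27, 29, 31, 33, 10, 1, 35, 19, 5, 12, 0, 18, 4, 3]

sorted suffixes:
  #0 SA[0]=21  'aaabaabababababb'
  #1 SA[1]=7  'aaababbabaabbbaaabaabababababb'
  #2 SA[2]=22  'aabaabababababb'
  #3 SA[3]=25  'aabababababb'
  #4 SA[4]=8  'aababbabaabbbaaabaabababababb'
  #5 SA[5]=16  'aabbbaaabaabababababb'
  #6 SA[6]=23  'abaabababababb'
  #7 SA[7]=14  'abaabbbaaabaabababababb'
  #8 SA[8]=26  'abababababb'
  #9 SA[9]=28  'ababababb'
  #10 SA[10]=30  'abababb'
  #11 SA[11]=32  'ababb'
  #12 SA[12]=9  'ababbabaabbbaaabaabababababb'
  #13 SA[13]=34  'abb'
  #14 SA[14]=11  'abbabaabbbaaabaabababababb'
  #15 SA[15]=17  'abbbaaabaabababababb'
  #16 SA[16]=2  'abbbbaaababbabaabbbaaabaabababababb'
  #17 SA[17]=36  'b'
  #18 SA[18]=20  'baaabaabababababb'
  #19 SA[19]=6  'baaababbabaabbbaaabaabababababb'
  #20 SA[20]=24  'baabababababb'
  #21 SA[21]=15  'baabbbaaabaabababababb'
  #22 SA[22]=13  'babaabbbaaabaabababababb'
  #23 SA[23]=27  'bababababb'
  #24 SA[24]=29  'babababb'
  #25 SA[25]=31  'bababb'
  #26 SA[26]=33  'babb'
  #27 SA[27]=10  'babbabaabbbaaabaabababababb'
  #28 SA[28]=1  'babbbbaaababbabaabbbaaabaabababababb'
  #29 SA[29]=35  'bb'
  #30 SA[30]=19  'bbaaabaabababababb'
  #31 SA[31]=5  'bbaaababbabaabbbaaabaabababababb'
  #32 SA[32]=12  'bbabaabbbaaabaabababababb'
  #33 SA[33]=0  'bbabbbbaaababbabaabbbaaabaabababababb'
  #34 SA[34]=18  'bbbaaabaabababababb'
  #35 SA[35]=4  'bbbaaababbabaabbbaaabaabababababb'
  #36 SA[36]=3  'bbbbaaababbabaabbbaaabaabababababb'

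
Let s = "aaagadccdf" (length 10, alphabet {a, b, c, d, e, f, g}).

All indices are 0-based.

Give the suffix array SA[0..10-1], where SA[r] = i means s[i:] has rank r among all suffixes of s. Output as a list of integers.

rank | idx | suffix
   0 |   0 | aaagadccdf
   1 |   1 | aagadccdf
   2 |   4 | adccdf
   3 |   2 | agadccdf
   4 |   6 | ccdf
   5 |   7 | cdf
   6 |   5 | dccdf
   7 |   8 | df
   8 |   9 | f
   9 |   3 | gadccdf

[0, 1, 4, 2, 6, 7, 5, 8, 9, 3]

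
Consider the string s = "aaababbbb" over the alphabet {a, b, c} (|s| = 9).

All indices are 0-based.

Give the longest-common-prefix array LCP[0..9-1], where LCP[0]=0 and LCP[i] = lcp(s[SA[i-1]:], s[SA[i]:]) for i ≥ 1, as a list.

rank | idx | suffix
   0 |   0 | aaababbbb
   1 |   1 | aababbbb
   2 |   2 | ababbbb
   3 |   4 | abbbb
   4 |   8 | b
   5 |   3 | babbbb
   6 |   7 | bb
   7 |   6 | bbb
   8 |   5 | bbbb

SA = [0, 1, 2, 4, 8, 3, 7, 6, 5]
[i] adj suffixes → lcp
  [1] 0/1 → 2 ('aa')
  [2] 1/2 → 1 ('a')
  [3] 2/4 → 2 ('ab')
  [4] 4/8 → 0 ('')
  [5] 8/3 → 1 ('b')
  [6] 3/7 → 1 ('b')
  [7] 7/6 → 2 ('bb')
  [8] 6/5 → 3 ('bbb')

[0, 2, 1, 2, 0, 1, 1, 2, 3]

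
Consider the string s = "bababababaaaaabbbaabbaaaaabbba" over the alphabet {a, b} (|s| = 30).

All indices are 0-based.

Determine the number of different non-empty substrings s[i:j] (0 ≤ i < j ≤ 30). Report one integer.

346

rank | idx | suffix
   0 |  29 | a
   1 |  21 | aaaaabbba
   2 |   9 | aaaaabbbaabbaaaaabbba
   3 |  22 | aaaabbba
   4 |  10 | aaaabbbaabbaaaaabbba
   5 |  23 | aaabbba
   6 |  11 | aaabbbaabbaaaaabbba
   7 |  17 | aabbaaaaabbba
   8 |  24 | aabbba
   9 |  12 | aabbbaabbaaaaabbba
  10 |   7 | abaaaaabbbaabbaaaaabbba
  11 |   5 | ababaaaaabbbaabbaaaaabbba
  12 |   3 | abababaaaaabbbaabbaaaaabbba
  13 |   1 | ababababaaaaabbbaabbaaaaabbba
  14 |  18 | abbaaaaabbba
  15 |  25 | abbba
  16 |  13 | abbbaabbaaaaabbba
  17 |  28 | ba
  18 |  20 | baaaaabbba
  19 |   8 | baaaaabbbaabbaaaaabbba
  20 |  16 | baabbaaaaabbba
  21 |   6 | babaaaaabbbaabbaaaaabbba
  22 |   4 | bababaaaaabbbaabbaaaaabbba
  23 |   2 | babababaaaaabbbaabbaaaaabbba
  24 |   0 | bababababaaaaabbbaabbaaaaabbba
  25 |  27 | bba
  26 |  19 | bbaaaaabbba
  27 |  15 | bbaabbaaaaabbba
  28 |  26 | bbba
  29 |  14 | bbbaabbaaaaabbba

SA = [29, 21, 9, 22, 10, 23, 11, 17, 24, 12, 7, 5, 3, 1, 18, 25, 13, 28, 20, 8, 16, 6, 4, 2, 0, 27, 19, 15, 26, 14]
rank  pair      lcp
   1  s[29:],s[21:]  1  'a'
   2  s[21:],s[9:]  9  'aaaaabbba'
   3  s[9:],s[22:]  4  'aaaa'
   4  s[22:],s[10:]  8  'aaaabbba'
   5  s[10:],s[23:]  3  'aaa'
   6  s[23:],s[11:]  7  'aaabbba'
   7  s[11:],s[17:]  2  'aa'
   8  s[17:],s[24:]  4  'aabb'
   9  s[24:],s[12:]  6  'aabbba'
  10  s[12:],s[7:]  1  'a'
  11  s[7:],s[5:]  3  'aba'
  12  s[5:],s[3:]  5  'ababa'
  13  s[3:],s[1:]  7  'abababa'
  14  s[1:],s[18:]  2  'ab'
  15  s[18:],s[25:]  3  'abb'
  16  s[25:],s[13:]  5  'abbba'
  17  s[13:],s[28:]  0  ''
  18  s[28:],s[20:]  2  'ba'
  19  s[20:],s[8:]  10  'baaaaabbba'
  20  s[8:],s[16:]  3  'baa'
  21  s[16:],s[6:]  2  'ba'
  22  s[6:],s[4:]  4  'baba'
  23  s[4:],s[2:]  6  'bababa'
  24  s[2:],s[0:]  8  'babababa'
  25  s[0:],s[27:]  1  'b'
  26  s[27:],s[19:]  3  'bba'
  27  s[19:],s[15:]  4  'bbaa'
  28  s[15:],s[26:]  2  'bb'
  29  s[26:],s[14:]  4  'bbba'

n(n+1)/2 = 30·31/2 = 465
Σ LCP = 0 + 1 + 9 + 4 + 8 + 3 + 7 + 2 + 4 + 6 + 1 + 3 + 5 + 7 + 2 + 3 + 5 + 0 + 2 + 10 + 3 + 2 + 4 + 6 + 8 + 1 + 3 + 4 + 2 + 4 = 119
distinct = 465 − 119 = 346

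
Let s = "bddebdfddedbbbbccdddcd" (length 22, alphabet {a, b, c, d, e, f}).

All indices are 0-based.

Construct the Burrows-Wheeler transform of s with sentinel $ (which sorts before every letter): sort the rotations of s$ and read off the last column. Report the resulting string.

ddbbb$ebdcceddcbfddbddd

rank  rotation                 last
    0  $bddebdfddedbbbbccdddcd  d
    1  bbbbccdddcd$bddebdfdded  d
    2  bbbccdddcd$bddebdfddedb  b
    3  bbccdddcd$bddebdfddedbb  b
    4  bccdddcd$bddebdfddedbbb  b
    5  bddebdfddedbbbbccdddcd$  $
    6  bdfddedbbbbccdddcd$bdde  e
    7  ccdddcd$bddebdfddedbbbb  b
    8  cd$bddebdfddedbbbbccddd  d
    9  cdddcd$bddebdfddedbbbbc  c
   10  d$bddebdfddedbbbbccdddc  c
   11  dbbbbccdddcd$bddebdfdde  e
   12  dcd$bddebdfddedbbbbccdd  d
   13  ddcd$bddebdfddedbbbbccd  d
   14  dddcd$bddebdfddedbbbbcc  c
   15  ddebdfddedbbbbccdddcd$b  b
   16  ddedbbbbccdddcd$bddebdf  f
   17  debdfddedbbbbccdddcd$bd  d
   18  dedbbbbccdddcd$bddebdfd  d
   19  dfddedbbbbccdddcd$bddeb  b
   20  ebdfddedbbbbccdddcd$bdd  d
   21  edbbbbccdddcd$bddebdfdd  d
   22  fddedbbbbccdddcd$bddebd  d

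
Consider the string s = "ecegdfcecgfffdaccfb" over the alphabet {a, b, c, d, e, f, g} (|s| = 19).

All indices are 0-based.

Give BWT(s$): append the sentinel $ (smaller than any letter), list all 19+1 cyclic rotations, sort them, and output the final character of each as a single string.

bdfafecefg$cccdffgec

rank  rotation              last
    0  $ecegdfcecgfffdaccfb  b
    1  accfb$ecegdfcecgfffd  d
    2  b$ecegdfcecgfffdaccf  f
    3  ccfb$ecegdfcecgfffda  a
    4  cecgfffdaccfb$ecegdf  f
    5  cegdfcecgfffdaccfb$e  e
    6  cfb$ecegdfcecgfffdac  c
    7  cgfffdaccfb$ecegdfce  e
    8  daccfb$ecegdfcecgfff  f
    9  dfcecgfffdaccfb$eceg  g
   10  ecegdfcecgfffdaccfb$  $
   11  ecgfffdaccfb$ecegdfc  c
   12  egdfcecgfffdaccfb$ec  c
   13  fb$ecegdfcecgfffdacc  c
   14  fcecgfffdaccfb$ecegd  d
   15  fdaccfb$ecegdfcecgff  f
   16  ffdaccfb$ecegdfcecgf  f
   17  fffdaccfb$ecegdfcecg  g
   18  gdfcecgfffdaccfb$ece  e
   19  gfffdaccfb$ecegdfcec  c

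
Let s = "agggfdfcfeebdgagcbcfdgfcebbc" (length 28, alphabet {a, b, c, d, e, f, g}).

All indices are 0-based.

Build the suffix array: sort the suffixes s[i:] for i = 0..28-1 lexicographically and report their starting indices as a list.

rank→(start, suffix):
  0 → (14, 'agcbcfdgfcebbc')
  1 → (0, 'agggfdfcfeebdgagcbcfdgfcebbc')
  2 → (25, 'bbc')
  3 → (26, 'bc')
  4 → (17, 'bcfdgfcebbc')
  5 → (11, 'bdgagcbcfdgfcebbc')
  6 → (27, 'c')
  7 → (16, 'cbcfdgfcebbc')
  8 → (23, 'cebbc')
  9 → (18, 'cfdgfcebbc')
  10 → (7, 'cfeebdgagcbcfdgfcebbc')
  11 → (5, 'dfcfeebdgagcbcfdgfcebbc')
  12 → (12, 'dgagcbcfdgfcebbc')
  13 → (20, 'dgfcebbc')
  14 → (24, 'ebbc')
  15 → (10, 'ebdgagcbcfdgfcebbc')
  16 → (9, 'eebdgagcbcfdgfcebbc')
  17 → (22, 'fcebbc')
  18 → (6, 'fcfeebdgagcbcfdgfcebbc')
  19 → (4, 'fdfcfeebdgagcbcfdgfcebbc')
  20 → (19, 'fdgfcebbc')
  21 → (8, 'feebdgagcbcfdgfcebbc')
  22 → (13, 'gagcbcfdgfcebbc')
  23 → (15, 'gcbcfdgfcebbc')
  24 → (21, 'gfcebbc')
  25 → (3, 'gfdfcfeebdgagcbcfdgfcebbc')
  26 → (2, 'ggfdfcfeebdgagcbcfdgfcebbc')
  27 → (1, 'gggfdfcfeebdgagcbcfdgfcebbc')

[14, 0, 25, 26, 17, 11, 27, 16, 23, 18, 7, 5, 12, 20, 24, 10, 9, 22, 6, 4, 19, 8, 13, 15, 21, 3, 2, 1]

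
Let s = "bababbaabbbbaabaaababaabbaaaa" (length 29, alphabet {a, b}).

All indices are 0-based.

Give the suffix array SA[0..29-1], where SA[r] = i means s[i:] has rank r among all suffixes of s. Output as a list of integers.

[28, 27, 26, 25, 15, 12, 16, 21, 6, 13, 19, 17, 1, 22, 3, 7, 24, 14, 11, 20, 5, 18, 0, 2, 23, 10, 4, 9, 8]

sorted suffixes:
  #0 SA[0]=28  'a'
  #1 SA[1]=27  'aa'
  #2 SA[2]=26  'aaa'
  #3 SA[3]=25  'aaaa'
  #4 SA[4]=15  'aaababaabbaaaa'
  #5 SA[5]=12  'aabaaababaabbaaaa'
  #6 SA[6]=16  'aababaabbaaaa'
  #7 SA[7]=21  'aabbaaaa'
  #8 SA[8]=6  'aabbbbaabaaababaabbaaaa'
  #9 SA[9]=13  'abaaababaabbaaaa'
  #10 SA[10]=19  'abaabbaaaa'
  #11 SA[11]=17  'ababaabbaaaa'
  #12 SA[12]=1  'ababbaabbbbaabaaababaabbaaaa'
  #13 SA[13]=22  'abbaaaa'
  #14 SA[14]=3  'abbaabbbbaabaaababaabbaaaa'
  #15 SA[15]=7  'abbbbaabaaababaabbaaaa'
  #16 SA[16]=24  'baaaa'
  #17 SA[17]=14  'baaababaabbaaaa'
  #18 SA[18]=11  'baabaaababaabbaaaa'
  #19 SA[19]=20  'baabbaaaa'
  #20 SA[20]=5  'baabbbbaabaaababaabbaaaa'
  #21 SA[21]=18  'babaabbaaaa'
  #22 SA[22]=0  'bababbaabbbbaabaaababaabbaaaa'
  #23 SA[23]=2  'babbaabbbbaabaaababaabbaaaa'
  #24 SA[24]=23  'bbaaaa'
  #25 SA[25]=10  'bbaabaaababaabbaaaa'
  #26 SA[26]=4  'bbaabbbbaabaaababaabbaaaa'
  #27 SA[27]=9  'bbbaabaaababaabbaaaa'
  #28 SA[28]=8  'bbbbaabaaababaabbaaaa'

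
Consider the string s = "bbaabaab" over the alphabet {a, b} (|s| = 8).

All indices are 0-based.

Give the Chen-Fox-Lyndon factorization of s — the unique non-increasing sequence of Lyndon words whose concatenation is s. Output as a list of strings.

emit factor 1: 'b' (i=0, period=1)
emit factor 2: 'b' (i=1, period=1)
emit factor 3: 'aab' (i=2, period=3)
emit factor 4: 'aab' (i=5, period=3)

["b", "b", "aab", "aab"]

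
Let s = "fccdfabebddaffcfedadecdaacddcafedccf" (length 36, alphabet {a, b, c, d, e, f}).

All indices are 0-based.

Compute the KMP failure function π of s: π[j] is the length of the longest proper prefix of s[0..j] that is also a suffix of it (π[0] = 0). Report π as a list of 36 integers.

[0, 0, 0, 0, 1, 0, 0, 0, 0, 0, 0, 0, 1, 1, 2, 1, 0, 0, 0, 0, 0, 0, 0, 0, 0, 0, 0, 0, 0, 0, 1, 0, 0, 0, 0, 1]

π[0] = 0
j=1 s[j]='c': π[1]=0 (border '')
j=2 s[j]='c': π[2]=0 (border '')
j=3 s[j]='d': π[3]=0 (border '')
j=4 s[j]='f': π[4]=1 (border 'f')
j=5 s[j]='a': k: 1→0; π[5]=0 (border '')
j=6 s[j]='b': π[6]=0 (border '')
j=7 s[j]='e': π[7]=0 (border '')
j=8 s[j]='b': π[8]=0 (border '')
j=9 s[j]='d': π[9]=0 (border '')
j=10 s[j]='d': π[10]=0 (border '')
j=11 s[j]='a': π[11]=0 (border '')
j=12 s[j]='f': π[12]=1 (border 'f')
j=13 s[j]='f': k: 1→0; π[13]=1 (border 'f')
j=14 s[j]='c': π[14]=2 (border 'fc')
j=15 s[j]='f': k: 2→0; π[15]=1 (border 'f')
j=16 s[j]='e': k: 1→0; π[16]=0 (border '')
j=17 s[j]='d': π[17]=0 (border '')
j=18 s[j]='a': π[18]=0 (border '')
j=19 s[j]='d': π[19]=0 (border '')
j=20 s[j]='e': π[20]=0 (border '')
j=21 s[j]='c': π[21]=0 (border '')
j=22 s[j]='d': π[22]=0 (border '')
j=23 s[j]='a': π[23]=0 (border '')
j=24 s[j]='a': π[24]=0 (border '')
j=25 s[j]='c': π[25]=0 (border '')
j=26 s[j]='d': π[26]=0 (border '')
j=27 s[j]='d': π[27]=0 (border '')
j=28 s[j]='c': π[28]=0 (border '')
j=29 s[j]='a': π[29]=0 (border '')
j=30 s[j]='f': π[30]=1 (border 'f')
j=31 s[j]='e': k: 1→0; π[31]=0 (border '')
j=32 s[j]='d': π[32]=0 (border '')
j=33 s[j]='c': π[33]=0 (border '')
j=34 s[j]='c': π[34]=0 (border '')
j=35 s[j]='f': π[35]=1 (border 'f')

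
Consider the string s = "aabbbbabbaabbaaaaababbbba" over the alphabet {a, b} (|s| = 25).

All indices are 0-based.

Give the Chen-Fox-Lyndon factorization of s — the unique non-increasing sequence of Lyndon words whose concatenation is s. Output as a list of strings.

["aabbbbabb", "aabb", "aaaaababbbb", "a"]

emit factor 1: 'aabbbbabb' (i=0, period=9)
emit factor 2: 'aabb' (i=9, period=4)
emit factor 3: 'aaaaababbbb' (i=13, period=11)
emit factor 4: 'a' (i=24, period=1)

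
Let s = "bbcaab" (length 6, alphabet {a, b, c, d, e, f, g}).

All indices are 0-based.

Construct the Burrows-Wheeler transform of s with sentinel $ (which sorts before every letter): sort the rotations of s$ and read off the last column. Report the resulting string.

rank  rotation last
    0  $bbcaab  b
    1  aab$bbc  c
    2  ab$bbca  a
    3  b$bbcaa  a
    4  bbcaab$  $
    5  bcaab$b  b
    6  caab$bb  b

bcaa$bb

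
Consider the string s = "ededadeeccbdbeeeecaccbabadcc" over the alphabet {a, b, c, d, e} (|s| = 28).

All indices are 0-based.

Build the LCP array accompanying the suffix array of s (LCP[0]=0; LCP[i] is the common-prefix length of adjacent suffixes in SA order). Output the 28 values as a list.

[0, 1, 1, 2, 0, 2, 1, 1, 0, 1, 1, 2, 1, 2, 3, 0, 1, 1, 1, 2, 0, 2, 1, 2, 1, 3, 2, 3]

rank→(start, suffix):
  0 → (22, 'abadcc')
  1 → (18, 'accbabadcc')
  2 → (24, 'adcc')
  3 → (4, 'adeeccbdbeeeecaccbabadcc')
  4 → (21, 'babadcc')
  5 → (23, 'badcc')
  6 → (10, 'bdbeeeecaccbabadcc')
  7 → (12, 'beeeecaccbabadcc')
  8 → (27, 'c')
  9 → (17, 'caccbabadcc')
  10 → (20, 'cbabadcc')
  11 → (9, 'cbdbeeeecaccbabadcc')
  12 → (26, 'cc')
  13 → (19, 'ccbabadcc')
  14 → (8, 'ccbdbeeeecaccbabadcc')
  15 → (3, 'dadeeccbdbeeeecaccbabadcc')
  16 → (11, 'dbeeeecaccbabadcc')
  17 → (25, 'dcc')
  18 → (1, 'dedadeeccbdbeeeecaccbabadcc')
  19 → (5, 'deeccbdbeeeecaccbabadcc')
  20 → (16, 'ecaccbabadcc')
  21 → (7, 'eccbdbeeeecaccbabadcc')
  22 → (2, 'edadeeccbdbeeeecaccbabadcc')
  23 → (0, 'ededadeeccbdbeeeecaccbabadcc')
  24 → (15, 'eecaccbabadcc')
  25 → (6, 'eeccbdbeeeecaccbabadcc')
  26 → (14, 'eeecaccbabadcc')
  27 → (13, 'eeeecaccbabadcc')

SA = [22, 18, 24, 4, 21, 23, 10, 12, 27, 17, 20, 9, 26, 19, 8, 3, 11, 25, 1, 5, 16, 7, 2, 0, 15, 6, 14, 13]
rank  pair      lcp
   1  s[22:],s[18:]  1  'a'
   2  s[18:],s[24:]  1  'a'
   3  s[24:],s[4:]  2  'ad'
   4  s[4:],s[21:]  0  ''
   5  s[21:],s[23:]  2  'ba'
   6  s[23:],s[10:]  1  'b'
   7  s[10:],s[12:]  1  'b'
   8  s[12:],s[27:]  0  ''
   9  s[27:],s[17:]  1  'c'
  10  s[17:],s[20:]  1  'c'
  11  s[20:],s[9:]  2  'cb'
  12  s[9:],s[26:]  1  'c'
  13  s[26:],s[19:]  2  'cc'
  14  s[19:],s[8:]  3  'ccb'
  15  s[8:],s[3:]  0  ''
  16  s[3:],s[11:]  1  'd'
  17  s[11:],s[25:]  1  'd'
  18  s[25:],s[1:]  1  'd'
  19  s[1:],s[5:]  2  'de'
  20  s[5:],s[16:]  0  ''
  21  s[16:],s[7:]  2  'ec'
  22  s[7:],s[2:]  1  'e'
  23  s[2:],s[0:]  2  'ed'
  24  s[0:],s[15:]  1  'e'
  25  s[15:],s[6:]  3  'eec'
  26  s[6:],s[14:]  2  'ee'
  27  s[14:],s[13:]  3  'eee'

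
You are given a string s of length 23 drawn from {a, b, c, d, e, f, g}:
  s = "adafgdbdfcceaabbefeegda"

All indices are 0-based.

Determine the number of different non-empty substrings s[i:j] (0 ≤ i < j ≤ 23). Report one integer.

sorted suffixes:
  #0 SA[0]=22  'a'
  #1 SA[1]=12  'aabbefeegda'
  #2 SA[2]=13  'abbefeegda'
  #3 SA[3]=0  'adafgdbdfcceaabbefeegda'
  #4 SA[4]=2  'afgdbdfcceaabbefeegda'
  #5 SA[5]=14  'bbefeegda'
  #6 SA[6]=6  'bdfcceaabbefeegda'
  #7 SA[7]=15  'befeegda'
  #8 SA[8]=9  'cceaabbefeegda'
  #9 SA[9]=10  'ceaabbefeegda'
  #10 SA[10]=21  'da'
  #11 SA[11]=1  'dafgdbdfcceaabbefeegda'
  #12 SA[12]=5  'dbdfcceaabbefeegda'
  #13 SA[13]=7  'dfcceaabbefeegda'
  #14 SA[14]=11  'eaabbefeegda'
  #15 SA[15]=18  'eegda'
  #16 SA[16]=16  'efeegda'
  #17 SA[17]=19  'egda'
  #18 SA[18]=8  'fcceaabbefeegda'
  #19 SA[19]=17  'feegda'
  #20 SA[20]=3  'fgdbdfcceaabbefeegda'
  #21 SA[21]=20  'gda'
  #22 SA[22]=4  'gdbdfcceaabbefeegda'

SA = [22, 12, 13, 0, 2, 14, 6, 15, 9, 10, 21, 1, 5, 7, 11, 18, 16, 19, 8, 17, 3, 20, 4]
i: (SA[i-1],SA[i]) lcp shared
  1: (22,12) 1 'a'
  2: (12,13) 1 'a'
  3: (13,0) 1 'a'
  4: (0,2) 1 'a'
  5: (2,14) 0 ''
  6: (14,6) 1 'b'
  7: (6,15) 1 'b'
  8: (15,9) 0 ''
  9: (9,10) 1 'c'
  10: (10,21) 0 ''
  11: (21,1) 2 'da'
  12: (1,5) 1 'd'
  13: (5,7) 1 'd'
  14: (7,11) 0 ''
  15: (11,18) 1 'e'
  16: (18,16) 1 'e'
  17: (16,19) 1 'e'
  18: (19,8) 0 ''
  19: (8,17) 1 'f'
  20: (17,3) 1 'f'
  21: (3,20) 0 ''
  22: (20,4) 2 'gd'

n(n+1)/2 = 23·24/2 = 276
Σ LCP = 0 + 1 + 1 + 1 + 1 + 0 + 1 + 1 + 0 + 1 + 0 + 2 + 1 + 1 + 0 + 1 + 1 + 1 + 0 + 1 + 1 + 0 + 2 = 18
distinct = 276 − 18 = 258

258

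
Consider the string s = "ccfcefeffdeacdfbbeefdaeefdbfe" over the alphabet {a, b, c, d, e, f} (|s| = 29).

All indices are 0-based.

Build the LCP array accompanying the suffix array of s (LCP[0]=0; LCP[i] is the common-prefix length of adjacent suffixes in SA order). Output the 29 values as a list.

[0, 1, 0, 1, 1, 0, 1, 1, 1, 0, 1, 1, 1, 0, 1, 1, 4, 1, 3, 2, 2, 0, 1, 1, 2, 2, 1, 2, 1]

rank | idx | suffix
   0 |  11 | acdfbbeefdaeefdbfe
   1 |  21 | aeefdbfe
   2 |  15 | bbeefdaeefdbfe
   3 |  16 | beefdaeefdbfe
   4 |  26 | bfe
   5 |   0 | ccfcefeffdeacdfbbeefdaeefdbfe
   6 |  12 | cdfbbeefdaeefdbfe
   7 |   3 | cefeffdeacdfbbeefdaeefdbfe
   8 |   1 | cfcefeffdeacdfbbeefdaeefdbfe
   9 |  20 | daeefdbfe
  10 |  25 | dbfe
  11 |   9 | deacdfbbeefdaeefdbfe
  12 |  13 | dfbbeefdaeefdbfe
  13 |  28 | e
  14 |  10 | eacdfbbeefdaeefdbfe
  15 |  17 | eefdaeefdbfe
  16 |  22 | eefdbfe
  17 |  18 | efdaeefdbfe
  18 |  23 | efdbfe
  19 |   4 | efeffdeacdfbbeefdaeefdbfe
  20 |   6 | effdeacdfbbeefdaeefdbfe
  21 |  14 | fbbeefdaeefdbfe
  22 |   2 | fcefeffdeacdfbbeefdaeefdbfe
  23 |  19 | fdaeefdbfe
  24 |  24 | fdbfe
  25 |   8 | fdeacdfbbeefdaeefdbfe
  26 |  27 | fe
  27 |   5 | feffdeacdfbbeefdaeefdbfe
  28 |   7 | ffdeacdfbbeefdaeefdbfe

SA = [11, 21, 15, 16, 26, 0, 12, 3, 1, 20, 25, 9, 13, 28, 10, 17, 22, 18, 23, 4, 6, 14, 2, 19, 24, 8, 27, 5, 7]
i: (SA[i-1],SA[i]) lcp shared
  1: (11,21) 1 'a'
  2: (21,15) 0 ''
  3: (15,16) 1 'b'
  4: (16,26) 1 'b'
  5: (26,0) 0 ''
  6: (0,12) 1 'c'
  7: (12,3) 1 'c'
  8: (3,1) 1 'c'
  9: (1,20) 0 ''
  10: (20,25) 1 'd'
  11: (25,9) 1 'd'
  12: (9,13) 1 'd'
  13: (13,28) 0 ''
  14: (28,10) 1 'e'
  15: (10,17) 1 'e'
  16: (17,22) 4 'eefd'
  17: (22,18) 1 'e'
  18: (18,23) 3 'efd'
  19: (23,4) 2 'ef'
  20: (4,6) 2 'ef'
  21: (6,14) 0 ''
  22: (14,2) 1 'f'
  23: (2,19) 1 'f'
  24: (19,24) 2 'fd'
  25: (24,8) 2 'fd'
  26: (8,27) 1 'f'
  27: (27,5) 2 'fe'
  28: (5,7) 1 'f'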